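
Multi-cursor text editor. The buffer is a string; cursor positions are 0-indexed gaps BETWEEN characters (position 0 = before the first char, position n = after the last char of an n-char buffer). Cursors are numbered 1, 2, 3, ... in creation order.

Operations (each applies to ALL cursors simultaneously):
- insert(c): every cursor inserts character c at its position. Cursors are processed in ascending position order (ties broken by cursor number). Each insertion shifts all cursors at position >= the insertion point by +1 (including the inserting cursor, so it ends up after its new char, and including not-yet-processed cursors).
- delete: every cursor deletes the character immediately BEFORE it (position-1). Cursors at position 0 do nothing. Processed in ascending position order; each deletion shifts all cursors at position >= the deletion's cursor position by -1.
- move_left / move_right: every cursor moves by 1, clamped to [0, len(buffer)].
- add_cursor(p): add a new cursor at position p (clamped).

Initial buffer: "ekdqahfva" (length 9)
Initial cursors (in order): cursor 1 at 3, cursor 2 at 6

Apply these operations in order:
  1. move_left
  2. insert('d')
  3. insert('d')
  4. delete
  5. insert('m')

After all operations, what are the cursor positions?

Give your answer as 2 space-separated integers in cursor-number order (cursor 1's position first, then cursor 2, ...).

After op 1 (move_left): buffer="ekdqahfva" (len 9), cursors c1@2 c2@5, authorship .........
After op 2 (insert('d')): buffer="ekddqadhfva" (len 11), cursors c1@3 c2@7, authorship ..1...2....
After op 3 (insert('d')): buffer="ekdddqaddhfva" (len 13), cursors c1@4 c2@9, authorship ..11...22....
After op 4 (delete): buffer="ekddqadhfva" (len 11), cursors c1@3 c2@7, authorship ..1...2....
After op 5 (insert('m')): buffer="ekdmdqadmhfva" (len 13), cursors c1@4 c2@9, authorship ..11...22....

Answer: 4 9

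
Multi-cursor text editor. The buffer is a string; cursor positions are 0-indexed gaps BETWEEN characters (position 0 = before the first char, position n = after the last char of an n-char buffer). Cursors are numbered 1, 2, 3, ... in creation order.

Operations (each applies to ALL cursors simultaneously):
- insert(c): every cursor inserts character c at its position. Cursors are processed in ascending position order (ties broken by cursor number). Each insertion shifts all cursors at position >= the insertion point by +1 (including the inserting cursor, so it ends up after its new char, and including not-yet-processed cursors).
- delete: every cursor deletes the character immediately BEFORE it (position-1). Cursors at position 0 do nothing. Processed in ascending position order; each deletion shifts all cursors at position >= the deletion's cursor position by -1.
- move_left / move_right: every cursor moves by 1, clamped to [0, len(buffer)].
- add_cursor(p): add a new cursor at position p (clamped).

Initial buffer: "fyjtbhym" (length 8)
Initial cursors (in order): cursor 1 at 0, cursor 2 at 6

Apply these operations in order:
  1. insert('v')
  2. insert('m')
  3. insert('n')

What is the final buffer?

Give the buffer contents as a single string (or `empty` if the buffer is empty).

After op 1 (insert('v')): buffer="vfyjtbhvym" (len 10), cursors c1@1 c2@8, authorship 1......2..
After op 2 (insert('m')): buffer="vmfyjtbhvmym" (len 12), cursors c1@2 c2@10, authorship 11......22..
After op 3 (insert('n')): buffer="vmnfyjtbhvmnym" (len 14), cursors c1@3 c2@12, authorship 111......222..

Answer: vmnfyjtbhvmnym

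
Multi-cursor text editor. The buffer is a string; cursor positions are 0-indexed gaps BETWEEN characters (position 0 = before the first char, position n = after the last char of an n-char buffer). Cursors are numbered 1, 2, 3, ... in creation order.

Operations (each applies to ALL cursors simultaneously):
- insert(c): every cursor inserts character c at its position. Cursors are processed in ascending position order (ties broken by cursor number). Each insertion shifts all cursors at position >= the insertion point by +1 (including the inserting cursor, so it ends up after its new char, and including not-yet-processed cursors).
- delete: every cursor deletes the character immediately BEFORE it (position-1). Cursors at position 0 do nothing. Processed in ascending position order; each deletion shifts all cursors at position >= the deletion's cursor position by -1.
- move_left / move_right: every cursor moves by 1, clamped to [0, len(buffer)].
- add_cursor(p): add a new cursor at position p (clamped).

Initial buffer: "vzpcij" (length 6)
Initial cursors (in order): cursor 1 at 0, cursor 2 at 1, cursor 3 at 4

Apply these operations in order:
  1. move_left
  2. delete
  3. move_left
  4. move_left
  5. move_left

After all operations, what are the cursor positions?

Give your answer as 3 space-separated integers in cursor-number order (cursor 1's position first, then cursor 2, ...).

After op 1 (move_left): buffer="vzpcij" (len 6), cursors c1@0 c2@0 c3@3, authorship ......
After op 2 (delete): buffer="vzcij" (len 5), cursors c1@0 c2@0 c3@2, authorship .....
After op 3 (move_left): buffer="vzcij" (len 5), cursors c1@0 c2@0 c3@1, authorship .....
After op 4 (move_left): buffer="vzcij" (len 5), cursors c1@0 c2@0 c3@0, authorship .....
After op 5 (move_left): buffer="vzcij" (len 5), cursors c1@0 c2@0 c3@0, authorship .....

Answer: 0 0 0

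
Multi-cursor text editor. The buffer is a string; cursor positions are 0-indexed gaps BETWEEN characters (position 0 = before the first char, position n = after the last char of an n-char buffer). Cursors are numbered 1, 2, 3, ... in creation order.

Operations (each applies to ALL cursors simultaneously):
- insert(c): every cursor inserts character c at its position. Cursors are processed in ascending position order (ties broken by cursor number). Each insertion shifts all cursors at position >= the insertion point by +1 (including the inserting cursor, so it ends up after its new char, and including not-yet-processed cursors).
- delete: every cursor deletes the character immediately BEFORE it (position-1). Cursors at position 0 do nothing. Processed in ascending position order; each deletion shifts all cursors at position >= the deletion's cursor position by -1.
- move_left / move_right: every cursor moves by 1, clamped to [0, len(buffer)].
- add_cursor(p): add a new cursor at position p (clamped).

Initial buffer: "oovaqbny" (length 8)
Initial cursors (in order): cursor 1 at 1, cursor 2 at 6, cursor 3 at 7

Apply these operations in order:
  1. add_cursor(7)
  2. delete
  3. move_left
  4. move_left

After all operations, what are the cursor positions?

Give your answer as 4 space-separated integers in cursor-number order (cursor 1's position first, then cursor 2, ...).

Answer: 0 1 1 1

Derivation:
After op 1 (add_cursor(7)): buffer="oovaqbny" (len 8), cursors c1@1 c2@6 c3@7 c4@7, authorship ........
After op 2 (delete): buffer="ovay" (len 4), cursors c1@0 c2@3 c3@3 c4@3, authorship ....
After op 3 (move_left): buffer="ovay" (len 4), cursors c1@0 c2@2 c3@2 c4@2, authorship ....
After op 4 (move_left): buffer="ovay" (len 4), cursors c1@0 c2@1 c3@1 c4@1, authorship ....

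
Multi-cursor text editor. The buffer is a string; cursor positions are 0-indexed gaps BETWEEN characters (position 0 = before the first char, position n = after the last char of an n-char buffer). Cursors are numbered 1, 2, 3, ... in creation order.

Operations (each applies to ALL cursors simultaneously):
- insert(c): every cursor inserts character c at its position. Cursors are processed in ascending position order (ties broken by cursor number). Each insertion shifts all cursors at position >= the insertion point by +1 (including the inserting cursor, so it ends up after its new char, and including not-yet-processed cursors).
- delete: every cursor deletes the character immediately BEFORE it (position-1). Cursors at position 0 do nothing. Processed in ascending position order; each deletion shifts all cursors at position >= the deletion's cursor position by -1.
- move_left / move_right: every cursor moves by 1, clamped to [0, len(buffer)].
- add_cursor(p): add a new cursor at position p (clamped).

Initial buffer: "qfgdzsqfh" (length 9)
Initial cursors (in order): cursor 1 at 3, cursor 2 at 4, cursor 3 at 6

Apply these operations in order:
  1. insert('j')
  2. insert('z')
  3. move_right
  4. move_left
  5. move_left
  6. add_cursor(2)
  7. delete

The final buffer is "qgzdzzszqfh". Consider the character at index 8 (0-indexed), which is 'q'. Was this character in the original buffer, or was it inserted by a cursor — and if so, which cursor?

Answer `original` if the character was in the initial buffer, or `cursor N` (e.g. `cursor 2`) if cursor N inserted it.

After op 1 (insert('j')): buffer="qfgjdjzsjqfh" (len 12), cursors c1@4 c2@6 c3@9, authorship ...1.2..3...
After op 2 (insert('z')): buffer="qfgjzdjzzsjzqfh" (len 15), cursors c1@5 c2@8 c3@12, authorship ...11.22..33...
After op 3 (move_right): buffer="qfgjzdjzzsjzqfh" (len 15), cursors c1@6 c2@9 c3@13, authorship ...11.22..33...
After op 4 (move_left): buffer="qfgjzdjzzsjzqfh" (len 15), cursors c1@5 c2@8 c3@12, authorship ...11.22..33...
After op 5 (move_left): buffer="qfgjzdjzzsjzqfh" (len 15), cursors c1@4 c2@7 c3@11, authorship ...11.22..33...
After op 6 (add_cursor(2)): buffer="qfgjzdjzzsjzqfh" (len 15), cursors c4@2 c1@4 c2@7 c3@11, authorship ...11.22..33...
After op 7 (delete): buffer="qgzdzzszqfh" (len 11), cursors c4@1 c1@2 c2@4 c3@7, authorship ..1.2..3...
Authorship (.=original, N=cursor N): . . 1 . 2 . . 3 . . .
Index 8: author = original

Answer: original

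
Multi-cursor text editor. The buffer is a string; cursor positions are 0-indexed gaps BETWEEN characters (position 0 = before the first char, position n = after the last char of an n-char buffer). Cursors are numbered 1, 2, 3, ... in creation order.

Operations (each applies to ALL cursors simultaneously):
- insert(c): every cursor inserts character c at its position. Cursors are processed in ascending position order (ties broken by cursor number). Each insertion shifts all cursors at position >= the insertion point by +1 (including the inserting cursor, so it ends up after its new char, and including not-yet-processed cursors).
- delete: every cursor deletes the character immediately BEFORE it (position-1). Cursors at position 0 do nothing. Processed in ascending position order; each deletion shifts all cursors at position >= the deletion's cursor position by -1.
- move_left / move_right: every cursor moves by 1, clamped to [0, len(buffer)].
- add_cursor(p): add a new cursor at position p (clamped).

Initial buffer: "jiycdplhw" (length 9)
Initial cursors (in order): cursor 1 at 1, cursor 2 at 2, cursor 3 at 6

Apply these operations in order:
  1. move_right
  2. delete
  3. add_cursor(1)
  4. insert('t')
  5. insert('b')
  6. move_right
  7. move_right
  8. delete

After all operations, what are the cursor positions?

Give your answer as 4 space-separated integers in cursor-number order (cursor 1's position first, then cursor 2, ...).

After op 1 (move_right): buffer="jiycdplhw" (len 9), cursors c1@2 c2@3 c3@7, authorship .........
After op 2 (delete): buffer="jcdphw" (len 6), cursors c1@1 c2@1 c3@4, authorship ......
After op 3 (add_cursor(1)): buffer="jcdphw" (len 6), cursors c1@1 c2@1 c4@1 c3@4, authorship ......
After op 4 (insert('t')): buffer="jtttcdpthw" (len 10), cursors c1@4 c2@4 c4@4 c3@8, authorship .124...3..
After op 5 (insert('b')): buffer="jtttbbbcdptbhw" (len 14), cursors c1@7 c2@7 c4@7 c3@12, authorship .124124...33..
After op 6 (move_right): buffer="jtttbbbcdptbhw" (len 14), cursors c1@8 c2@8 c4@8 c3@13, authorship .124124...33..
After op 7 (move_right): buffer="jtttbbbcdptbhw" (len 14), cursors c1@9 c2@9 c4@9 c3@14, authorship .124124...33..
After op 8 (delete): buffer="jtttbbptbh" (len 10), cursors c1@6 c2@6 c4@6 c3@10, authorship .12412.33.

Answer: 6 6 10 6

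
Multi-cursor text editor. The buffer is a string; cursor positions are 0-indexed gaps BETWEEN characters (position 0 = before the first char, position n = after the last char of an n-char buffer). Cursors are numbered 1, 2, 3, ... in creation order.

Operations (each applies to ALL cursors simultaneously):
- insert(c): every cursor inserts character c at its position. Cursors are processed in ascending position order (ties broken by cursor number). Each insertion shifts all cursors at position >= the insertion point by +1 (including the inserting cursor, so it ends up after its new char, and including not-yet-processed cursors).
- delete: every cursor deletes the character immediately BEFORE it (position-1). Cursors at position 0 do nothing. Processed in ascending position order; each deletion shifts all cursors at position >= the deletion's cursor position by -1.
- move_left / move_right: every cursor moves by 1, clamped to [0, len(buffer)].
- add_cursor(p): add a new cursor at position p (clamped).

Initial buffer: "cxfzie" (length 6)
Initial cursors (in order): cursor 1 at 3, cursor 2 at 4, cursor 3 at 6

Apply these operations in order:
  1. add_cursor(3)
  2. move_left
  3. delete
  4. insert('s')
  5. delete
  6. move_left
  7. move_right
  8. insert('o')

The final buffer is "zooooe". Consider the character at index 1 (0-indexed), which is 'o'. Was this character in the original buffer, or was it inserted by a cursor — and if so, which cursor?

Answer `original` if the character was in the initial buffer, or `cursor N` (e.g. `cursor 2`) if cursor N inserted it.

Answer: cursor 1

Derivation:
After op 1 (add_cursor(3)): buffer="cxfzie" (len 6), cursors c1@3 c4@3 c2@4 c3@6, authorship ......
After op 2 (move_left): buffer="cxfzie" (len 6), cursors c1@2 c4@2 c2@3 c3@5, authorship ......
After op 3 (delete): buffer="ze" (len 2), cursors c1@0 c2@0 c4@0 c3@1, authorship ..
After op 4 (insert('s')): buffer="ssszse" (len 6), cursors c1@3 c2@3 c4@3 c3@5, authorship 124.3.
After op 5 (delete): buffer="ze" (len 2), cursors c1@0 c2@0 c4@0 c3@1, authorship ..
After op 6 (move_left): buffer="ze" (len 2), cursors c1@0 c2@0 c3@0 c4@0, authorship ..
After op 7 (move_right): buffer="ze" (len 2), cursors c1@1 c2@1 c3@1 c4@1, authorship ..
After op 8 (insert('o')): buffer="zooooe" (len 6), cursors c1@5 c2@5 c3@5 c4@5, authorship .1234.
Authorship (.=original, N=cursor N): . 1 2 3 4 .
Index 1: author = 1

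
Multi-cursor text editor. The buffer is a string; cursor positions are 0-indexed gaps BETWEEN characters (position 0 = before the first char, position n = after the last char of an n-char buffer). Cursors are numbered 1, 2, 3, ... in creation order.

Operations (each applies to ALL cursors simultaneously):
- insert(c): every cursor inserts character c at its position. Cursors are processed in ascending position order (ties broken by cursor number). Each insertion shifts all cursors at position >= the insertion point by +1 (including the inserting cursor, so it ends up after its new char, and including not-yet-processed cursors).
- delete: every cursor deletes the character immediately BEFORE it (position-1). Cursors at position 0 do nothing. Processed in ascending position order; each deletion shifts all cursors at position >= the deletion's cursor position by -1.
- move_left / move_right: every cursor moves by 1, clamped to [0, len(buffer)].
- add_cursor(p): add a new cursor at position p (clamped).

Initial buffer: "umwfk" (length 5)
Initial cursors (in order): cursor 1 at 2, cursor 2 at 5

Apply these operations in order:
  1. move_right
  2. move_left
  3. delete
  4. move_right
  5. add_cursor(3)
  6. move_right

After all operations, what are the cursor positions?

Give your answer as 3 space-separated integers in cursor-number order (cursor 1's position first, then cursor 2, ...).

After op 1 (move_right): buffer="umwfk" (len 5), cursors c1@3 c2@5, authorship .....
After op 2 (move_left): buffer="umwfk" (len 5), cursors c1@2 c2@4, authorship .....
After op 3 (delete): buffer="uwk" (len 3), cursors c1@1 c2@2, authorship ...
After op 4 (move_right): buffer="uwk" (len 3), cursors c1@2 c2@3, authorship ...
After op 5 (add_cursor(3)): buffer="uwk" (len 3), cursors c1@2 c2@3 c3@3, authorship ...
After op 6 (move_right): buffer="uwk" (len 3), cursors c1@3 c2@3 c3@3, authorship ...

Answer: 3 3 3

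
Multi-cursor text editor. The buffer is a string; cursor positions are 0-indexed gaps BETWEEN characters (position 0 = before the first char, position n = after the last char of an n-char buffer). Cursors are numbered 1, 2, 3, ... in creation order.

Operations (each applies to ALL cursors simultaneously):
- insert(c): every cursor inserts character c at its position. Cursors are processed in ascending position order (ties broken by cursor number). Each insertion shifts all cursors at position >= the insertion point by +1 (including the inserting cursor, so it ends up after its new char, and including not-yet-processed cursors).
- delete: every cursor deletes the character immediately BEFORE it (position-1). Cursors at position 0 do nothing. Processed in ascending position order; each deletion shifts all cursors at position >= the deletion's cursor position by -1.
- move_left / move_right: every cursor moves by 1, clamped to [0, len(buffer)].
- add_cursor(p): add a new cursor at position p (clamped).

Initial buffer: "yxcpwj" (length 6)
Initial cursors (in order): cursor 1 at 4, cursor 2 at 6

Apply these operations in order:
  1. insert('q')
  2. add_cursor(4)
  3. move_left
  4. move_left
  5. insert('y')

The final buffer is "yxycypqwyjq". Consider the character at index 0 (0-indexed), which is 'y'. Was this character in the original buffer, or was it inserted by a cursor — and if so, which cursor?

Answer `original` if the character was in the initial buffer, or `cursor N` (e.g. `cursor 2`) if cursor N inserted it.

Answer: original

Derivation:
After op 1 (insert('q')): buffer="yxcpqwjq" (len 8), cursors c1@5 c2@8, authorship ....1..2
After op 2 (add_cursor(4)): buffer="yxcpqwjq" (len 8), cursors c3@4 c1@5 c2@8, authorship ....1..2
After op 3 (move_left): buffer="yxcpqwjq" (len 8), cursors c3@3 c1@4 c2@7, authorship ....1..2
After op 4 (move_left): buffer="yxcpqwjq" (len 8), cursors c3@2 c1@3 c2@6, authorship ....1..2
After op 5 (insert('y')): buffer="yxycypqwyjq" (len 11), cursors c3@3 c1@5 c2@9, authorship ..3.1.1.2.2
Authorship (.=original, N=cursor N): . . 3 . 1 . 1 . 2 . 2
Index 0: author = original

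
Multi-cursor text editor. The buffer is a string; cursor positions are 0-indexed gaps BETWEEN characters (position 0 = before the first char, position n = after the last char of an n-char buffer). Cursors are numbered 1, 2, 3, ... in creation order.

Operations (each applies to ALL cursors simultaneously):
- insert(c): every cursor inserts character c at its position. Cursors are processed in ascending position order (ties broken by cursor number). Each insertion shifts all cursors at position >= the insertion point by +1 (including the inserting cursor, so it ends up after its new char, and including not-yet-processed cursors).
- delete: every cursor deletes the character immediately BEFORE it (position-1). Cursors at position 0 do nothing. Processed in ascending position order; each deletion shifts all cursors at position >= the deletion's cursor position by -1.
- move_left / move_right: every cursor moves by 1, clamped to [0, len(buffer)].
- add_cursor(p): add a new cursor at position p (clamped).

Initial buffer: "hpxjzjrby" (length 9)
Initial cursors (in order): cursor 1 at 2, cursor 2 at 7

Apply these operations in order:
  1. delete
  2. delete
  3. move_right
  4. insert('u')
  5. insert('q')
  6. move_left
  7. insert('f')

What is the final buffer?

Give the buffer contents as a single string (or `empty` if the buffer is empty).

After op 1 (delete): buffer="hxjzjby" (len 7), cursors c1@1 c2@5, authorship .......
After op 2 (delete): buffer="xjzby" (len 5), cursors c1@0 c2@3, authorship .....
After op 3 (move_right): buffer="xjzby" (len 5), cursors c1@1 c2@4, authorship .....
After op 4 (insert('u')): buffer="xujzbuy" (len 7), cursors c1@2 c2@6, authorship .1...2.
After op 5 (insert('q')): buffer="xuqjzbuqy" (len 9), cursors c1@3 c2@8, authorship .11...22.
After op 6 (move_left): buffer="xuqjzbuqy" (len 9), cursors c1@2 c2@7, authorship .11...22.
After op 7 (insert('f')): buffer="xufqjzbufqy" (len 11), cursors c1@3 c2@9, authorship .111...222.

Answer: xufqjzbufqy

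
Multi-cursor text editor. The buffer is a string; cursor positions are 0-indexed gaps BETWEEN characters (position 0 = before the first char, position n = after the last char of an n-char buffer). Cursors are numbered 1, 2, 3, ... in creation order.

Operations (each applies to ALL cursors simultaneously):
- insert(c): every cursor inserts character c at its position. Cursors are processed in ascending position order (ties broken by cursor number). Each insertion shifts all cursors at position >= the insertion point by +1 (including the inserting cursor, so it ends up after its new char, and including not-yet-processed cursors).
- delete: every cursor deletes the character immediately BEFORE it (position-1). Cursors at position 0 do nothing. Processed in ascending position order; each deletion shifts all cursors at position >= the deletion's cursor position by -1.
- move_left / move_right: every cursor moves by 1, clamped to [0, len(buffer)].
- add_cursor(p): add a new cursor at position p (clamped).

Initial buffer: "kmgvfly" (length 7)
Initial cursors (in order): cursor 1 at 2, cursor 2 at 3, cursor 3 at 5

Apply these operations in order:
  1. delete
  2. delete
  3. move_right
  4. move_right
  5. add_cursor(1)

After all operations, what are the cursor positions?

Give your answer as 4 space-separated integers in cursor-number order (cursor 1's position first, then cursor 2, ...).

After op 1 (delete): buffer="kvly" (len 4), cursors c1@1 c2@1 c3@2, authorship ....
After op 2 (delete): buffer="ly" (len 2), cursors c1@0 c2@0 c3@0, authorship ..
After op 3 (move_right): buffer="ly" (len 2), cursors c1@1 c2@1 c3@1, authorship ..
After op 4 (move_right): buffer="ly" (len 2), cursors c1@2 c2@2 c3@2, authorship ..
After op 5 (add_cursor(1)): buffer="ly" (len 2), cursors c4@1 c1@2 c2@2 c3@2, authorship ..

Answer: 2 2 2 1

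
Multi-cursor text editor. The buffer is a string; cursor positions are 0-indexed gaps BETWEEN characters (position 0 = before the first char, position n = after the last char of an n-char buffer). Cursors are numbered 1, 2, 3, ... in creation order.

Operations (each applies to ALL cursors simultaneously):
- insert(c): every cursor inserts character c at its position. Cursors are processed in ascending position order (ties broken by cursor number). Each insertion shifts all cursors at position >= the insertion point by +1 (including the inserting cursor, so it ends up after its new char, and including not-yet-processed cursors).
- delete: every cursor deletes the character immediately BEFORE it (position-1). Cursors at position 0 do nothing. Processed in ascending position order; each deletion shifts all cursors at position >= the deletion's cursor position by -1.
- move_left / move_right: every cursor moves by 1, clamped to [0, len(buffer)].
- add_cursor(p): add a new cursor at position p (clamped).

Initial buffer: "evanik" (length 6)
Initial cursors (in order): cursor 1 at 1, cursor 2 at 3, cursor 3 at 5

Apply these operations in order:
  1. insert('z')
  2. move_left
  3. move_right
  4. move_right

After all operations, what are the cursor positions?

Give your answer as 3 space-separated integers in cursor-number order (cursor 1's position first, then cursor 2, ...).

Answer: 3 6 9

Derivation:
After op 1 (insert('z')): buffer="ezvaznizk" (len 9), cursors c1@2 c2@5 c3@8, authorship .1..2..3.
After op 2 (move_left): buffer="ezvaznizk" (len 9), cursors c1@1 c2@4 c3@7, authorship .1..2..3.
After op 3 (move_right): buffer="ezvaznizk" (len 9), cursors c1@2 c2@5 c3@8, authorship .1..2..3.
After op 4 (move_right): buffer="ezvaznizk" (len 9), cursors c1@3 c2@6 c3@9, authorship .1..2..3.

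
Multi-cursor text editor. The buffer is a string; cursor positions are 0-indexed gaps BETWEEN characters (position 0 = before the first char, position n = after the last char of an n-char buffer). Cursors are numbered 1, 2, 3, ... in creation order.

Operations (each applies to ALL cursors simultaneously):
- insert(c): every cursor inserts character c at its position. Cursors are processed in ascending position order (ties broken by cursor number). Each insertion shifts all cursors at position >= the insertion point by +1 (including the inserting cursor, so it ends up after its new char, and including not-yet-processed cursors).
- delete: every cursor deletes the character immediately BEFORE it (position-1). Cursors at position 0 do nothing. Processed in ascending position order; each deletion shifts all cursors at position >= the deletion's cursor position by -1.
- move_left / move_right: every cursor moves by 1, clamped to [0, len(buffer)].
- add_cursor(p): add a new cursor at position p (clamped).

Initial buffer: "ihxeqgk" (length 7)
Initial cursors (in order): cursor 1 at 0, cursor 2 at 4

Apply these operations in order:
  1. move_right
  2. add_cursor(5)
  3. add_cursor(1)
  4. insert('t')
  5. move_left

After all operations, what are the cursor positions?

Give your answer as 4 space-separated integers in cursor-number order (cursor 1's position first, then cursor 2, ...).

Answer: 2 8 8 2

Derivation:
After op 1 (move_right): buffer="ihxeqgk" (len 7), cursors c1@1 c2@5, authorship .......
After op 2 (add_cursor(5)): buffer="ihxeqgk" (len 7), cursors c1@1 c2@5 c3@5, authorship .......
After op 3 (add_cursor(1)): buffer="ihxeqgk" (len 7), cursors c1@1 c4@1 c2@5 c3@5, authorship .......
After op 4 (insert('t')): buffer="itthxeqttgk" (len 11), cursors c1@3 c4@3 c2@9 c3@9, authorship .14....23..
After op 5 (move_left): buffer="itthxeqttgk" (len 11), cursors c1@2 c4@2 c2@8 c3@8, authorship .14....23..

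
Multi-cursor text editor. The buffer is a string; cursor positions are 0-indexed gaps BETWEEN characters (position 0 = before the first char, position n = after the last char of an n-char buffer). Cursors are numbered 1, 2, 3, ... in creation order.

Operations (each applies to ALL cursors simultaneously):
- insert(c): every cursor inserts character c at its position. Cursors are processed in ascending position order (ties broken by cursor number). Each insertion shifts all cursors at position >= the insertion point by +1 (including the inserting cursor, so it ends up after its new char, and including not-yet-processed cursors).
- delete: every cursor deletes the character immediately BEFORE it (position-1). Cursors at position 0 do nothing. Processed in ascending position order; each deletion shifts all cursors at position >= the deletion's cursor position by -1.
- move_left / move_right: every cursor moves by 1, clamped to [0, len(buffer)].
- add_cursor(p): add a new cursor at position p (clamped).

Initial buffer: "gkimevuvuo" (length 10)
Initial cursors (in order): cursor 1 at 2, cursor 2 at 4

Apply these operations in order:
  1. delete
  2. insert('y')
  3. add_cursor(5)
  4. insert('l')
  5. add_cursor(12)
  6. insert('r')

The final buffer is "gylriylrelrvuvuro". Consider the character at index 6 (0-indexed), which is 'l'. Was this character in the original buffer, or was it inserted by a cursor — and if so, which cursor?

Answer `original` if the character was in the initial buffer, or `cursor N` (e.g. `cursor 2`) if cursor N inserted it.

Answer: cursor 2

Derivation:
After op 1 (delete): buffer="gievuvuo" (len 8), cursors c1@1 c2@2, authorship ........
After op 2 (insert('y')): buffer="gyiyevuvuo" (len 10), cursors c1@2 c2@4, authorship .1.2......
After op 3 (add_cursor(5)): buffer="gyiyevuvuo" (len 10), cursors c1@2 c2@4 c3@5, authorship .1.2......
After op 4 (insert('l')): buffer="gyliylelvuvuo" (len 13), cursors c1@3 c2@6 c3@8, authorship .11.22.3.....
After op 5 (add_cursor(12)): buffer="gyliylelvuvuo" (len 13), cursors c1@3 c2@6 c3@8 c4@12, authorship .11.22.3.....
After op 6 (insert('r')): buffer="gylriylrelrvuvuro" (len 17), cursors c1@4 c2@8 c3@11 c4@16, authorship .111.222.33....4.
Authorship (.=original, N=cursor N): . 1 1 1 . 2 2 2 . 3 3 . . . . 4 .
Index 6: author = 2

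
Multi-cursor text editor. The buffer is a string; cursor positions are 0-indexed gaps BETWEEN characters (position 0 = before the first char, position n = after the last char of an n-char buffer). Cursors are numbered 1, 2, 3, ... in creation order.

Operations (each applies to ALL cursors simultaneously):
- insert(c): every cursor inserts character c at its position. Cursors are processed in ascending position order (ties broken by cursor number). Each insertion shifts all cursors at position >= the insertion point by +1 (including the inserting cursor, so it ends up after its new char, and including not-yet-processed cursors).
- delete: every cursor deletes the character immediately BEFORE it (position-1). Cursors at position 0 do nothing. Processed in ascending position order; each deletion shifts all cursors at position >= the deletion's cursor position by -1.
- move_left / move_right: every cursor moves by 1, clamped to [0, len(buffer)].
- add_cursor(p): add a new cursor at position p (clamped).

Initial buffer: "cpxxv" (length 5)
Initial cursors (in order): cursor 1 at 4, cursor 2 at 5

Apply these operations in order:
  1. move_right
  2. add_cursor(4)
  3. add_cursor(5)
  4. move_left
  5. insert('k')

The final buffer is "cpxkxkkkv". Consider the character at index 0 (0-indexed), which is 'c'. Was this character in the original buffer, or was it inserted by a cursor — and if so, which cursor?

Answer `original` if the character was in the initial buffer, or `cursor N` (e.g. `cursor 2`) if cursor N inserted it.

Answer: original

Derivation:
After op 1 (move_right): buffer="cpxxv" (len 5), cursors c1@5 c2@5, authorship .....
After op 2 (add_cursor(4)): buffer="cpxxv" (len 5), cursors c3@4 c1@5 c2@5, authorship .....
After op 3 (add_cursor(5)): buffer="cpxxv" (len 5), cursors c3@4 c1@5 c2@5 c4@5, authorship .....
After op 4 (move_left): buffer="cpxxv" (len 5), cursors c3@3 c1@4 c2@4 c4@4, authorship .....
After op 5 (insert('k')): buffer="cpxkxkkkv" (len 9), cursors c3@4 c1@8 c2@8 c4@8, authorship ...3.124.
Authorship (.=original, N=cursor N): . . . 3 . 1 2 4 .
Index 0: author = original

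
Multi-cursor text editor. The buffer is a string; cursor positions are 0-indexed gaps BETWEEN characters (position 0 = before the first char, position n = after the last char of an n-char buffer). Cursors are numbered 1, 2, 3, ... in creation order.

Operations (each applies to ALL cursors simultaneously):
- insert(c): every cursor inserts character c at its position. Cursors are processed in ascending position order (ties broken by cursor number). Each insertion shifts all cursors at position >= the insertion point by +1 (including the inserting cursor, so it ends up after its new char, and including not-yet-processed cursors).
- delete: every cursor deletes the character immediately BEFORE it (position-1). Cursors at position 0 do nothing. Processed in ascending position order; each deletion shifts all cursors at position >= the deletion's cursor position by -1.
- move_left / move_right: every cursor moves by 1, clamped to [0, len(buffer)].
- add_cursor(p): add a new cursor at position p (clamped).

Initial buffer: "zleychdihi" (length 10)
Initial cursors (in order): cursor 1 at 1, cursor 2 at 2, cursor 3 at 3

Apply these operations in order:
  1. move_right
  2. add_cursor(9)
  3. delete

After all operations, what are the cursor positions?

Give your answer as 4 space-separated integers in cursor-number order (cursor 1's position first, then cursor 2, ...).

Answer: 1 1 1 5

Derivation:
After op 1 (move_right): buffer="zleychdihi" (len 10), cursors c1@2 c2@3 c3@4, authorship ..........
After op 2 (add_cursor(9)): buffer="zleychdihi" (len 10), cursors c1@2 c2@3 c3@4 c4@9, authorship ..........
After op 3 (delete): buffer="zchdii" (len 6), cursors c1@1 c2@1 c3@1 c4@5, authorship ......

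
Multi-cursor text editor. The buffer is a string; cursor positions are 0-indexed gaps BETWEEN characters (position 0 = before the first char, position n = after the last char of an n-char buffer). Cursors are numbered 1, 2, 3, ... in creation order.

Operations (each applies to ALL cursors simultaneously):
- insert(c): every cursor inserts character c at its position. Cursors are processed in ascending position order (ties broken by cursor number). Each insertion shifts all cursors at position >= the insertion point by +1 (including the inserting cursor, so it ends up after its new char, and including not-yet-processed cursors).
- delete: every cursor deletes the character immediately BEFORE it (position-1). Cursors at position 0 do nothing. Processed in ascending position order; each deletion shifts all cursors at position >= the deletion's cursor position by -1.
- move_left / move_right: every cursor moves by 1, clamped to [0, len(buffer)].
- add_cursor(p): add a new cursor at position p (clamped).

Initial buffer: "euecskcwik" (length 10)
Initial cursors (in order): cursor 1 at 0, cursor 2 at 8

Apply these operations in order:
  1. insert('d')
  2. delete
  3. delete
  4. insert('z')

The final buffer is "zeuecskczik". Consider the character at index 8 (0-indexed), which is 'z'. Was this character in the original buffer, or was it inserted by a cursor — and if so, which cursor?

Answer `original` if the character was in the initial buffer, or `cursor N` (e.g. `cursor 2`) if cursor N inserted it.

After op 1 (insert('d')): buffer="deuecskcwdik" (len 12), cursors c1@1 c2@10, authorship 1........2..
After op 2 (delete): buffer="euecskcwik" (len 10), cursors c1@0 c2@8, authorship ..........
After op 3 (delete): buffer="euecskcik" (len 9), cursors c1@0 c2@7, authorship .........
After op 4 (insert('z')): buffer="zeuecskczik" (len 11), cursors c1@1 c2@9, authorship 1.......2..
Authorship (.=original, N=cursor N): 1 . . . . . . . 2 . .
Index 8: author = 2

Answer: cursor 2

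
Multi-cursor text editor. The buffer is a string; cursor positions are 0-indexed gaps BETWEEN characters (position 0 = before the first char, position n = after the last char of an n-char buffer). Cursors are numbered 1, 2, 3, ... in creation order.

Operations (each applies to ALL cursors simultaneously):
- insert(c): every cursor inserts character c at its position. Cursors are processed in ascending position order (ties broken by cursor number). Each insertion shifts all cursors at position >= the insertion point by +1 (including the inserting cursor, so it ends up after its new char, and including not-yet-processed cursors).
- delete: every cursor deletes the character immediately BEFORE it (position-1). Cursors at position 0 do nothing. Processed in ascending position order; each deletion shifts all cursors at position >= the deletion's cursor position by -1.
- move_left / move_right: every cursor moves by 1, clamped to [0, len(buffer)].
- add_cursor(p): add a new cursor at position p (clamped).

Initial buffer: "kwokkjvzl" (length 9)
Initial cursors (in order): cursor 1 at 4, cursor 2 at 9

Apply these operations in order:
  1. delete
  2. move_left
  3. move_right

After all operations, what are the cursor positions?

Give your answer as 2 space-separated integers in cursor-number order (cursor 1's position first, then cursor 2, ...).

Answer: 3 7

Derivation:
After op 1 (delete): buffer="kwokjvz" (len 7), cursors c1@3 c2@7, authorship .......
After op 2 (move_left): buffer="kwokjvz" (len 7), cursors c1@2 c2@6, authorship .......
After op 3 (move_right): buffer="kwokjvz" (len 7), cursors c1@3 c2@7, authorship .......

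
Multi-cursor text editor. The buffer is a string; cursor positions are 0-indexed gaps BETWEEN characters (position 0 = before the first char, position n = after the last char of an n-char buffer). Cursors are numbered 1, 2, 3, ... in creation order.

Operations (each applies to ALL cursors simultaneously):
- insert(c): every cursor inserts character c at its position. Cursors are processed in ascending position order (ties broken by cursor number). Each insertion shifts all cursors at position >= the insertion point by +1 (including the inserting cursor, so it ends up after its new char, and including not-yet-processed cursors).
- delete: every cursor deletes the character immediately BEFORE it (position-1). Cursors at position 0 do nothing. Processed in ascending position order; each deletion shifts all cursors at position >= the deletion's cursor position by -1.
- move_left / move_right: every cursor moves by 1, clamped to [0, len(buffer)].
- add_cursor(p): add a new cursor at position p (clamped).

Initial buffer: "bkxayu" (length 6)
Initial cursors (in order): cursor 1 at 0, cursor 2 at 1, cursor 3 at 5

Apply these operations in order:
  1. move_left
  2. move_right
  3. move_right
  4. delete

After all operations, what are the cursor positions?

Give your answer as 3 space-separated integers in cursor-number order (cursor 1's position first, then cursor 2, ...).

Answer: 0 0 3

Derivation:
After op 1 (move_left): buffer="bkxayu" (len 6), cursors c1@0 c2@0 c3@4, authorship ......
After op 2 (move_right): buffer="bkxayu" (len 6), cursors c1@1 c2@1 c3@5, authorship ......
After op 3 (move_right): buffer="bkxayu" (len 6), cursors c1@2 c2@2 c3@6, authorship ......
After op 4 (delete): buffer="xay" (len 3), cursors c1@0 c2@0 c3@3, authorship ...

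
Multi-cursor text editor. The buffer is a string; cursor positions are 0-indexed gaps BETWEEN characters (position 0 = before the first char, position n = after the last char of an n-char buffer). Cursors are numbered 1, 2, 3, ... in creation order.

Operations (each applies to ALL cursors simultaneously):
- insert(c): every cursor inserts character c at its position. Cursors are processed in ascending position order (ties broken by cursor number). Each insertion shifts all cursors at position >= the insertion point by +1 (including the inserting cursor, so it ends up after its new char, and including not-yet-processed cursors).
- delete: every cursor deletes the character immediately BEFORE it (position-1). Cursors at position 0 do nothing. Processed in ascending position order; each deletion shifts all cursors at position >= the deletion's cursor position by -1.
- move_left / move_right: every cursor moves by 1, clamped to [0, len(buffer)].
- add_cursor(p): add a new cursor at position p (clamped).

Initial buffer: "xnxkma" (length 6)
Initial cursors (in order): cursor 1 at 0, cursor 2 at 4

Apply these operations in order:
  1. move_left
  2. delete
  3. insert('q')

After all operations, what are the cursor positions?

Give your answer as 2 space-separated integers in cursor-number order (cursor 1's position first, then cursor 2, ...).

Answer: 1 4

Derivation:
After op 1 (move_left): buffer="xnxkma" (len 6), cursors c1@0 c2@3, authorship ......
After op 2 (delete): buffer="xnkma" (len 5), cursors c1@0 c2@2, authorship .....
After op 3 (insert('q')): buffer="qxnqkma" (len 7), cursors c1@1 c2@4, authorship 1..2...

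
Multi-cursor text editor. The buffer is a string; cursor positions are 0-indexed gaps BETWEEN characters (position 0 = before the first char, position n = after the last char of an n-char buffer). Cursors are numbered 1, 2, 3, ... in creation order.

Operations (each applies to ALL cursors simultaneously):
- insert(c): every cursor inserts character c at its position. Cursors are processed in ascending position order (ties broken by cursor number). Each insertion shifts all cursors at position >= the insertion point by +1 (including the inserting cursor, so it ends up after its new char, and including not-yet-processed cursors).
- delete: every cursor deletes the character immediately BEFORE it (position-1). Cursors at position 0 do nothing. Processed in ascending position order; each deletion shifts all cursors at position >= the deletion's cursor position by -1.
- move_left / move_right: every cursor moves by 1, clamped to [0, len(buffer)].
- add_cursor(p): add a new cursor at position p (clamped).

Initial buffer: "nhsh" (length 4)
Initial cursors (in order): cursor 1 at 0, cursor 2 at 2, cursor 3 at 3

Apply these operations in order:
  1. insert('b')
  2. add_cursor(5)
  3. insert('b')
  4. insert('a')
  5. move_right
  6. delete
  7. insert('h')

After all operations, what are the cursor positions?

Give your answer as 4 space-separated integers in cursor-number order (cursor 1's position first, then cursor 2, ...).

Answer: 4 9 15 12

Derivation:
After op 1 (insert('b')): buffer="bnhbsbh" (len 7), cursors c1@1 c2@4 c3@6, authorship 1..2.3.
After op 2 (add_cursor(5)): buffer="bnhbsbh" (len 7), cursors c1@1 c2@4 c4@5 c3@6, authorship 1..2.3.
After op 3 (insert('b')): buffer="bbnhbbsbbbh" (len 11), cursors c1@2 c2@6 c4@8 c3@10, authorship 11..22.433.
After op 4 (insert('a')): buffer="bbanhbbasbabbah" (len 15), cursors c1@3 c2@8 c4@11 c3@14, authorship 111..222.44333.
After op 5 (move_right): buffer="bbanhbbasbabbah" (len 15), cursors c1@4 c2@9 c4@12 c3@15, authorship 111..222.44333.
After op 6 (delete): buffer="bbahbbababa" (len 11), cursors c1@3 c2@7 c4@9 c3@11, authorship 111.2224433
After op 7 (insert('h')): buffer="bbahhbbahbahbah" (len 15), cursors c1@4 c2@9 c4@12 c3@15, authorship 1111.2222444333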